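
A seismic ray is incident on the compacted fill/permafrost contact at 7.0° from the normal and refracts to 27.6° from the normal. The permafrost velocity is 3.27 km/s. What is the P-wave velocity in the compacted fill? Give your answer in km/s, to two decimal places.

0.86 km/s

Snell's law: sin 7.0°/V₁ = sin 27.6°/V₂.
V₁ = V₂·sin 7.0°/sin 27.6° = 3.27 × 0.2630 = 0.86 km/s.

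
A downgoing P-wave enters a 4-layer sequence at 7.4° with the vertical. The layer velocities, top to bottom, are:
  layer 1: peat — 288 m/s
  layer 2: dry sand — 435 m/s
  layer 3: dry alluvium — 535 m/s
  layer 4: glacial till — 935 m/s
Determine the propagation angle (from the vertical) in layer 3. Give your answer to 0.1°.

13.8°

Ray parameter p = sin 7.4° / 288 = 4.4721e-04 s/m.
sin θ_3 = p·V_3 = 4.4721e-04 × 535 = 0.2393.
θ_3 = arcsin 0.2393 = 13.84°.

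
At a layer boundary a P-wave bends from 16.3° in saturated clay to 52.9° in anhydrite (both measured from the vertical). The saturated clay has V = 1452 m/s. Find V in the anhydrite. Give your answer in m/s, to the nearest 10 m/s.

Snell's law: sin 16.3°/V₁ = sin 52.9°/V₂.
V₂ = V₁·sin 52.9°/sin 16.3° = 1452 × 2.8417 = 4126.22 m/s.

4130 m/s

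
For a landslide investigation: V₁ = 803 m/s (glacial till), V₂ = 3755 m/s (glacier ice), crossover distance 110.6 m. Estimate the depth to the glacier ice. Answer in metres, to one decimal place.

h = (x_cross/2)·√((V₂−V₁)/(V₂+V₁)).
(V₂−V₁)/(V₂+V₁) = (3755−803)/(3755+803) = 0.6477; √ = 0.8048.
h = (110.6/2)·0.8048 = 44.50 m.

44.5 m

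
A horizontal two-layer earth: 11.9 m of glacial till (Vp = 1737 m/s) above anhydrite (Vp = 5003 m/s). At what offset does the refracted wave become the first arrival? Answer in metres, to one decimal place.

x_cross = 2h·√((V₂+V₁)/(V₂−V₁)).
(V₂+V₁)/(V₂−V₁) = (5003+1737)/(5003−1737) = 2.0637; √ = 1.4366.
x_cross = 2·11.9·1.4366 = 34.19 m.

34.2 m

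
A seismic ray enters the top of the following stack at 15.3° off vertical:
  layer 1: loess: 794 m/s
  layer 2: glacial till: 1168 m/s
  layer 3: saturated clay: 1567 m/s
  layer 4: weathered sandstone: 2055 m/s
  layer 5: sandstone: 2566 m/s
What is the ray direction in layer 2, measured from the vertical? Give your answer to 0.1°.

22.8°

Snell's law across each interface conserves sin θ / V, so sin θ_2 = V_2·sin θ₁/V₁.
sin θ_2 = 1168 × sin 15.3° / 794 = 0.3882.
θ_2 = 22.84° from the vertical.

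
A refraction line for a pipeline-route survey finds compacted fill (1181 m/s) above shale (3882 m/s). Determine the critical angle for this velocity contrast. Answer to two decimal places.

Critical incidence: sin θ_c = V₁/V₂ = 1181/3882 = 0.3042.
θ_c = arcsin 0.3042 = 17.71°.

17.71°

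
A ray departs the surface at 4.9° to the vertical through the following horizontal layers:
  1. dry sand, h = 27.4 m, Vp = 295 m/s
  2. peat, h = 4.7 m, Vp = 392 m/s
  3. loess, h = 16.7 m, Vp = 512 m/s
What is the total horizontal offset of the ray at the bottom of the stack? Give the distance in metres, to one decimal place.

5.4 m

Apply Snell's law at each interface; in layer i the horizontal offset is hᵢ·tan θᵢ.
Layer 1: θ = 4.90°; offset = 27.4·tan 4.90° = 2.349 m.
Layer 2: sin θ = 392·sin 4.9°/295 = 0.1135, θ = 6.52°; offset = 4.7·tan 6.52° = 0.537 m.
Layer 3: sin θ = 512·sin 4.9°/295 = 0.1482, θ = 8.53°; offset = 16.7·tan 8.53° = 2.503 m.
Total horizontal offset = 5.389 m.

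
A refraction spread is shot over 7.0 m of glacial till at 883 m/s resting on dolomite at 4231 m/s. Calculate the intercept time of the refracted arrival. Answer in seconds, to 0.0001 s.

0.0155 s

tᵢ = 2h·√(V₂²−V₁²)/(V₁V₂).
√(V₂²−V₁²) = √(4231²−883²) = 4137.8 m/s.
tᵢ = 2·7.0·4137.8/(883·4231) = 0.01551 s.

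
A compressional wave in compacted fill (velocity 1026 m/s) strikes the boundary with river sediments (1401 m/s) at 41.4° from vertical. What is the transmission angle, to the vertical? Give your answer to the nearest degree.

sin θ₁/V₁ = sin θ₂/V₂ ⇒ sin θ₂ = 1401·sin 41.4°/1026 = 1401·0.6613/1026 = 0.9030.
θ₂ = sin⁻¹(0.9030) = 64.56° (from vertical).

65°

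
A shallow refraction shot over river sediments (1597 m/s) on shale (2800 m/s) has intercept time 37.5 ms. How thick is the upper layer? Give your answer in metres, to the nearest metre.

36 m

θ_c = arcsin(1597/2800) = 34.78°; cos θ_c = 0.8214.
tᵢ = 2h cos θ_c/V₁ ⇒ h = tᵢ·V₁/(2 cos θ_c) = 0.0375·1597/(2·0.8214) = 36.45 m.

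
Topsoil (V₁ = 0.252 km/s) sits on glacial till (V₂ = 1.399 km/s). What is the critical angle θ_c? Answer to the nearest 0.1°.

10.4°

At critical incidence the refracted ray runs along the interface (θ₂ = 90°), so sin θ_c = V₁/V₂.
θ_c = arcsin(0.252/1.399) = arcsin 0.1801 = 10.38°.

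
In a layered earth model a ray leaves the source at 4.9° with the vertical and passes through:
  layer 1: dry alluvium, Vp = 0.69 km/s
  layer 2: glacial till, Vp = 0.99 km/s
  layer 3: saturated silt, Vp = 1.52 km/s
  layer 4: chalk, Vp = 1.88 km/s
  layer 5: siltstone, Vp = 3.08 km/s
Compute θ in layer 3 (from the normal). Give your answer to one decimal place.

10.8°

Ray parameter p = sin 4.9° / 0.69 = 1.2379e-01 s/km.
sin θ_3 = p·V_3 = 1.2379e-01 × 1.52 = 0.1882.
θ_3 = arcsin 0.1882 = 10.85°.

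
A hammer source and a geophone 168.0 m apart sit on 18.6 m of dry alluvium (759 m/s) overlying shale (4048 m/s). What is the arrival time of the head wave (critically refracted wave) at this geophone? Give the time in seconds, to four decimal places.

0.0896 s

t = x/V₂ + 2h·√(V₂²−V₁²)/(V₁V₂).
√(V₂²−V₁²) = √(4048²−759²) = 3976.2 m/s; delay term = 2·18.6·3976.2/(759·4048) = 0.04814 s.
t = 168.0/4048 + 0.04814 = 0.08964 s.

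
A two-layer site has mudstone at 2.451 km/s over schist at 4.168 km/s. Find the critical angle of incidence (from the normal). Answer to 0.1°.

Critical incidence: sin θ_c = V₁/V₂ = 2.451/4.168 = 0.5881.
θ_c = arcsin 0.5881 = 36.02°.

36.0°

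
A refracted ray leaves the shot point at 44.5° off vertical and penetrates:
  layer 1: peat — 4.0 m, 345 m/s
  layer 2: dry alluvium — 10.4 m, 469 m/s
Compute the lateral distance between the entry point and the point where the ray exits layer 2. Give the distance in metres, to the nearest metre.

Apply Snell's law at each interface; in layer i the horizontal offset is hᵢ·tan θᵢ.
Layer 1: θ = 44.50°; offset = 4.0·tan 44.50° = 3.931 m.
Layer 2: sin θ = 469·sin 44.5°/345 = 0.9528, θ = 72.33°; offset = 10.4·tan 72.33° = 32.650 m.
Total horizontal offset = 36.581 m.

37 m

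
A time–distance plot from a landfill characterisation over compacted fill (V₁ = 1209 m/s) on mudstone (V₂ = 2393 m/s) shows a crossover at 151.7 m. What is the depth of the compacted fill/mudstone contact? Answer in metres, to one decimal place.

43.5 m

h = (x_cross/2)·√((V₂−V₁)/(V₂+V₁)).
(V₂−V₁)/(V₂+V₁) = (2393−1209)/(2393+1209) = 0.3287; √ = 0.5733.
h = (151.7/2)·0.5733 = 43.49 m.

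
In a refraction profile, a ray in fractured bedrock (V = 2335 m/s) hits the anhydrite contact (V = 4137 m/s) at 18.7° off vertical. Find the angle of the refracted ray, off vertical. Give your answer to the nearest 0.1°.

34.6°

Snell's law: sin θ₂ = (V₂/V₁)·sin θ₁ = (4137/2335)·sin 18.7° = 0.5680.
θ₂ = arcsin 0.5680 = 34.61° from the normal.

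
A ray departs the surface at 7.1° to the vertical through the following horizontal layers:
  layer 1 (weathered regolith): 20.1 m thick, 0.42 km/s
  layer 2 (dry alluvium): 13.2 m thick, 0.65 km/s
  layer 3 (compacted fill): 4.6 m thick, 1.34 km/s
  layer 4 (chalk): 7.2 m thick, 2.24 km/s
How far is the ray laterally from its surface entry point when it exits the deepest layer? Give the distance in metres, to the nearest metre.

13 m

p = sin θ₁/V₁ = sin 7.1°/0.42 = 2.9429e-01 s/km is conserved through the stack.
Layer 1: θ = 7.10°; offset = 20.1·tan 7.10° = 2.504 m.
Layer 2: sin θ = p·0.65 = 0.1913 → θ = 11.03°; offset = 13.2·tan 11.03° = 2.573 m.
Layer 3: sin θ = p·1.34 = 0.3943 → θ = 23.23°; offset = 4.6·tan 23.23° = 1.974 m.
Layer 4: sin θ = p·2.24 = 0.6592 → θ = 41.24°; offset = 7.2·tan 41.24° = 6.312 m.
Summing the layer offsets gives 13.362 m.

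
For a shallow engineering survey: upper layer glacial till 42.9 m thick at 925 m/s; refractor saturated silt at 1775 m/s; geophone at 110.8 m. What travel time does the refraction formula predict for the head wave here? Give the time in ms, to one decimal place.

141.6 ms

θ_c = arcsin(V₁/V₂) = arcsin(925/1775) = 31.41°, cos θ_c = 0.8535.
Intercept time tᵢ = 2h cos θ_c / V₁ = 2·42.9·0.8535/925 = 0.07917 s.
t = x/V₂ + tᵢ = 110.8/1775 + 0.07917 = 0.14159 s.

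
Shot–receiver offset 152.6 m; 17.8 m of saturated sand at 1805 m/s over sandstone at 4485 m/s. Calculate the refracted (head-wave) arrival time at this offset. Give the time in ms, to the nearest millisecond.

52 ms

θ_c = arcsin(V₁/V₂) = arcsin(1805/4485) = 23.73°, cos θ_c = 0.9154.
Intercept time tᵢ = 2h cos θ_c / V₁ = 2·17.8·0.9154/1805 = 0.01806 s.
t = x/V₂ + tᵢ = 152.6/4485 + 0.01806 = 0.05208 s.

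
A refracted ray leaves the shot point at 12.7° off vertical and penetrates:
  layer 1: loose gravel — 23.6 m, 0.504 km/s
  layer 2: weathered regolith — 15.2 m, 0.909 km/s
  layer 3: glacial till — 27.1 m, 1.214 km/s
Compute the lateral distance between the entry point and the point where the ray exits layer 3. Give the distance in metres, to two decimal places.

28.80 m

Ray parameter p = sin 12.7° / 0.504 km/s = 4.3620e-01 s/km.
Layer 1: θ = 12.70°; offset = 23.6·tan 12.70° = 5.3185 m.
Layer 2: sin θ = p·0.909 = 0.3965 → θ = 23.36°; offset = 15.2·tan 23.36° = 6.5651 m.
Layer 3: sin θ = p·1.214 = 0.5296 → θ = 31.98°; offset = 27.1·tan 31.98° = 16.9176 m.
Total horizontal offset = 28.8011 m.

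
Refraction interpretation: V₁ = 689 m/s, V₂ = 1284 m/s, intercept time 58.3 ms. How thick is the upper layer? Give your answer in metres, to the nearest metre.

24 m

h = tᵢ·V₁·V₂ / (2·√(V₂²−V₁²)).
√(V₂²−V₁²) = √(1284² − 689²) = 1083.5 m/s.
h = 0.0583 s × 689 × 1284 / (2 × 1083.5) = 23.80 m.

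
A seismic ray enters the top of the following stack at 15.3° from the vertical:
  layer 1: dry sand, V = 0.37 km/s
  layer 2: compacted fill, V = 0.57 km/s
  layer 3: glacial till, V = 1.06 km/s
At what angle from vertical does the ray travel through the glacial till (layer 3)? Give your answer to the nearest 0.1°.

49.1°

Ray parameter p = sin 15.3° / 0.37 = 7.1317e-01 s/km.
sin θ_3 = p·V_3 = 7.1317e-01 × 1.06 = 0.7560.
θ_3 = arcsin 0.7560 = 49.11°.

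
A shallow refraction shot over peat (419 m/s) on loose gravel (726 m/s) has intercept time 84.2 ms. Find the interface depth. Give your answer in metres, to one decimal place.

21.6 m

θ_c = arcsin(419/726) = 35.25°; cos θ_c = 0.8166.
tᵢ = 2h cos θ_c/V₁ ⇒ h = tᵢ·V₁/(2 cos θ_c) = 0.0842·419/(2·0.8166) = 21.60 m.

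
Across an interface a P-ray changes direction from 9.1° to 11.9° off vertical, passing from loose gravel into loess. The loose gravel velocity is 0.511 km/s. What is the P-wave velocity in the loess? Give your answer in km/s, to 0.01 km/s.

sin 9.1° = 0.1582; sin 11.9° = 0.2062.
V₂ = V₁·(sin θ₂/sin θ₁) = 0.511·(0.2062/0.1582) = 0.67 km/s.

0.67 km/s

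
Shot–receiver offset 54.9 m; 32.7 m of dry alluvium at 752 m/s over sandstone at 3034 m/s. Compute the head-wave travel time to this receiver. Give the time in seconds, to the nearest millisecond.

θ_c = arcsin(V₁/V₂) = arcsin(752/3034) = 14.35°, cos θ_c = 0.9688.
Intercept time tᵢ = 2h cos θ_c / V₁ = 2·32.7·0.9688/752 = 0.08425 s.
t = x/V₂ + tᵢ = 54.9/3034 + 0.08425 = 0.10235 s.

0.102 s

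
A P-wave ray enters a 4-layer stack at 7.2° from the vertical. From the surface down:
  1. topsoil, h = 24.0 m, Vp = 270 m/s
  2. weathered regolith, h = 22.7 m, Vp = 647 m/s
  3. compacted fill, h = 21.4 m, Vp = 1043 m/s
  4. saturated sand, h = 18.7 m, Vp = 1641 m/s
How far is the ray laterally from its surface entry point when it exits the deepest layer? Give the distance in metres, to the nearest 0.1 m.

p = sin θ₁/V₁ = sin 7.2°/270 = 4.6420e-04 s/m is conserved through the stack.
Layer 1: θ = 7.20°; offset = 24.0·tan 7.20° = 3.032 m.
Layer 2: sin θ = p·647 = 0.3003 → θ = 17.48°; offset = 22.7·tan 17.48° = 7.148 m.
Layer 3: sin θ = p·1043 = 0.4842 → θ = 28.96°; offset = 21.4·tan 28.96° = 11.841 m.
Layer 4: sin θ = p·1641 = 0.7617 → θ = 49.62°; offset = 18.7·tan 49.62° = 21.987 m.
Σ offsets = 44.008 m.

44.0 m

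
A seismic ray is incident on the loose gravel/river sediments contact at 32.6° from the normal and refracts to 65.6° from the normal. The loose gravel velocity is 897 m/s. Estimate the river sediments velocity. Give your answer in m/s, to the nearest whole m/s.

sin 32.6° = 0.5388; sin 65.6° = 0.9107.
V₂ = V₁·(sin θ₂/sin θ₁) = 897·(0.9107/0.5388) = 1516.20 m/s.

1516 m/s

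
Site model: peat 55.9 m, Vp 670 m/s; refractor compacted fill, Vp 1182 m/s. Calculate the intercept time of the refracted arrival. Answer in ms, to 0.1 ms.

tᵢ = 2h·√(V₂²−V₁²)/(V₁V₂).
√(V₂²−V₁²) = √(1182²−670²) = 973.8 m/s.
tᵢ = 2·55.9·973.8/(670·1182) = 0.13747 s.

137.5 ms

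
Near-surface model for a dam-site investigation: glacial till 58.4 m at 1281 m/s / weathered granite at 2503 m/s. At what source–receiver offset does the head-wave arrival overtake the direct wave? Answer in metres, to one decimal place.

θ_c = arcsin(1281/2503) = 30.78°, so cos θ_c = 0.8591 and tᵢ = 2h cos θ_c/V₁ = 0.0783 s.
At crossover x/V₁ = x/V₂ + tᵢ ⇒ x = tᵢ/(1/V₁ − 1/V₂) = 0.07833/(7.8064e-04 − 3.9952e-04) = 205.53 m.

205.5 m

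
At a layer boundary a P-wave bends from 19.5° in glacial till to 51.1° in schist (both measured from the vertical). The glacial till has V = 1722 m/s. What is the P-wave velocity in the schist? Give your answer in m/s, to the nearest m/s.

sin 19.5° = 0.3338; sin 51.1° = 0.7782.
V₂ = V₁·(sin θ₂/sin θ₁) = 1722·(0.7782/0.3338) = 4014.70 m/s.

4015 m/s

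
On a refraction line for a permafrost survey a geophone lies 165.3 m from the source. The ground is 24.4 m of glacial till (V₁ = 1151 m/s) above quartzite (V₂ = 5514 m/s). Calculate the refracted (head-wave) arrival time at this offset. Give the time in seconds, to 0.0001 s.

t = x/V₂ + 2h·√(V₂²−V₁²)/(V₁V₂).
√(V₂²−V₁²) = √(5514²−1151²) = 5392.5 m/s; delay term = 2·24.4·5392.5/(1151·5514) = 0.04146 s.
t = 165.3/5514 + 0.04146 = 0.07144 s.

0.0714 s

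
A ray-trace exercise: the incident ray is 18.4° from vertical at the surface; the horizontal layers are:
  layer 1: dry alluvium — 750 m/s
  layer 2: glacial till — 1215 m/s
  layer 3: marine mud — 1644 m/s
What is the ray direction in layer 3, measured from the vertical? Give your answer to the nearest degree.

44°

Snell's law across each interface conserves sin θ / V, so sin θ_3 = V_3·sin θ₁/V₁.
sin θ_3 = 1644 × sin 18.4° / 750 = 0.6919.
θ_3 = 43.78° from the vertical.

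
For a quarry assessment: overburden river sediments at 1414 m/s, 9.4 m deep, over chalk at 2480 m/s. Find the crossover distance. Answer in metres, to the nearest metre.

θ_c = arcsin(1414/2480) = 34.76°, so cos θ_c = 0.8215 and tᵢ = 2h cos θ_c/V₁ = 0.0109 s.
At crossover x/V₁ = x/V₂ + tᵢ ⇒ x = tᵢ/(1/V₁ − 1/V₂) = 0.01092/(7.0721e-04 − 4.0323e-04) = 35.93 m.

36 m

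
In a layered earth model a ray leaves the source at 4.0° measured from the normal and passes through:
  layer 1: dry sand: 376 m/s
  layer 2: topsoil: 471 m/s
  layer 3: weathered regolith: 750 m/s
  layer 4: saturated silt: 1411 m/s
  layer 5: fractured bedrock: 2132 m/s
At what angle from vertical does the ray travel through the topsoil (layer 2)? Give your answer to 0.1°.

Snell's law across each interface conserves sin θ / V, so sin θ_2 = V_2·sin θ₁/V₁.
sin θ_2 = 471 × sin 4.0° / 376 = 0.0874.
θ_2 = 5.01° from the vertical.

5.0°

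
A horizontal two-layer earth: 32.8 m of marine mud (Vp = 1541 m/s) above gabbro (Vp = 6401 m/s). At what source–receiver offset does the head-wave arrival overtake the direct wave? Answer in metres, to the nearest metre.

84 m

θ_c = arcsin(1541/6401) = 13.93°, so cos θ_c = 0.9706 and tᵢ = 2h cos θ_c/V₁ = 0.0413 s.
At crossover x/V₁ = x/V₂ + tᵢ ⇒ x = tᵢ/(1/V₁ − 1/V₂) = 0.04132/(6.4893e-04 − 1.5623e-04) = 83.86 m.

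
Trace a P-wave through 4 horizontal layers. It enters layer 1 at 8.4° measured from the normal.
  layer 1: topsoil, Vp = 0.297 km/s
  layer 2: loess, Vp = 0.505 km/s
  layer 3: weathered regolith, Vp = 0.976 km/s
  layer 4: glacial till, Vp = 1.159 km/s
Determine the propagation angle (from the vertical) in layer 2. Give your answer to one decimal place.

Snell's law across each interface conserves sin θ / V, so sin θ_2 = V_2·sin θ₁/V₁.
sin θ_2 = 0.505 × sin 8.4° / 0.297 = 0.2484.
θ_2 = 14.38° from the vertical.

14.4°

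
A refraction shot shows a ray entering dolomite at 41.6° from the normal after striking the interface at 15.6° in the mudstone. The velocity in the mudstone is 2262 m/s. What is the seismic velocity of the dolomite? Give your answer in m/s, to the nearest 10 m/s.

5580 m/s

Snell's law: sin 15.6°/V₁ = sin 41.6°/V₂.
V₂ = V₁·sin 41.6°/sin 15.6° = 2262 × 2.4689 = 5584.57 m/s.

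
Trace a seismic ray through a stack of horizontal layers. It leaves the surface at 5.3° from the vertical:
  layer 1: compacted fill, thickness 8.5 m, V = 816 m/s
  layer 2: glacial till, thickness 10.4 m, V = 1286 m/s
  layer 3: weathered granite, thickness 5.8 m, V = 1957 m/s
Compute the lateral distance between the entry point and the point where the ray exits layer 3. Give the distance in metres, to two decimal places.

p = sin θ₁/V₁ = sin 5.3°/816 = 1.1320e-04 s/m is conserved through the stack.
Layer 1: θ = 5.30°; offset = 8.5·tan 5.30° = 0.7885 m.
Layer 2: sin θ = p·1286 = 0.1456 → θ = 8.37°; offset = 10.4·tan 8.37° = 1.5303 m.
Layer 3: sin θ = p·1957 = 0.2215 → θ = 12.80°; offset = 5.8·tan 12.80° = 1.3176 m.
Summing the layer offsets gives 3.6364 m.

3.64 m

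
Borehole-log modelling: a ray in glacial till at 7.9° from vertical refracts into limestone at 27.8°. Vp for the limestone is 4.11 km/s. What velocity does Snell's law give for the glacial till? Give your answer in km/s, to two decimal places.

1.21 km/s

sin 7.9° = 0.1374; sin 27.8° = 0.4664.
V₁ = V₂·(sin θ₁/sin θ₂) = 4.11·(0.1374/0.4664) = 1.21 km/s.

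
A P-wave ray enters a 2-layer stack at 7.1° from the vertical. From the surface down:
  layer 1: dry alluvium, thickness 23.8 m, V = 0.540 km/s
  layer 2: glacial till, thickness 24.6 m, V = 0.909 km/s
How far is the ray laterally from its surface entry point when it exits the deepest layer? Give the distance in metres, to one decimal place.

p = sin θ₁/V₁ = sin 7.1°/0.540 = 2.2889e-01 s/km is conserved through the stack.
Layer 1: θ = 7.10°; offset = 23.8·tan 7.10° = 2.964 m.
Layer 2: sin θ = p·0.909 = 0.2081 → θ = 12.01°; offset = 24.6·tan 12.01° = 5.233 m.
Σ offsets = 8.197 m.

8.2 m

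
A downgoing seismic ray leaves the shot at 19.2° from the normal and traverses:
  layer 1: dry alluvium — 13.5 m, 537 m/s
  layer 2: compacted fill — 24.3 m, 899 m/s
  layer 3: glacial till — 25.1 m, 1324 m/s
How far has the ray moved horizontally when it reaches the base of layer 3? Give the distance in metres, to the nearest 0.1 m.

55.5 m

Apply Snell's law at each interface; in layer i the horizontal offset is hᵢ·tan θᵢ.
Layer 1: θ = 19.20°; offset = 13.5·tan 19.20° = 4.701 m.
Layer 2: sin θ = 899·sin 19.2°/537 = 0.5506, θ = 33.41°; offset = 24.3·tan 33.41° = 16.026 m.
Layer 3: sin θ = 1324·sin 19.2°/537 = 0.8108, θ = 54.18°; offset = 25.1·tan 54.18° = 34.774 m.
Total horizontal offset = 55.501 m.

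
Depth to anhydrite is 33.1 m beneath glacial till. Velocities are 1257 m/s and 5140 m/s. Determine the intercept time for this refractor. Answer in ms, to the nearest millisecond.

51 ms

tᵢ = 2h·√(V₂²−V₁²)/(V₁V₂).
√(V₂²−V₁²) = √(5140²−1257²) = 4983.9 m/s.
tᵢ = 2·33.1·4983.9/(1257·5140) = 0.05107 s.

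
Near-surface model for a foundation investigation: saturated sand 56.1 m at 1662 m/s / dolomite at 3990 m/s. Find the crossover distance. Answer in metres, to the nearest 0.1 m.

θ_c = arcsin(1662/3990) = 24.62°, so cos θ_c = 0.9091 and tᵢ = 2h cos θ_c/V₁ = 0.0614 s.
At crossover x/V₁ = x/V₂ + tᵢ ⇒ x = tᵢ/(1/V₁ − 1/V₂) = 0.06137/(6.0168e-04 − 2.5063e-04) = 174.82 m.

174.8 m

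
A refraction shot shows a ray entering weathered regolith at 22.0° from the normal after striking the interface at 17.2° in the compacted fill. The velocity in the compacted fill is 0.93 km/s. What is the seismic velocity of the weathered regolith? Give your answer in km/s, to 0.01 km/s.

sin 17.2° = 0.2957; sin 22.0° = 0.3746.
V₂ = V₁·(sin θ₂/sin θ₁) = 0.93·(0.3746/0.2957) = 1.18 km/s.

1.18 km/s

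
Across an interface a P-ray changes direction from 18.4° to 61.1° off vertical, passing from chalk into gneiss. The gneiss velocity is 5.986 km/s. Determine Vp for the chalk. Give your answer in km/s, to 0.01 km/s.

2.16 km/s

Snell's law: sin 18.4°/V₁ = sin 61.1°/V₂.
V₁ = V₂·sin 18.4°/sin 61.1° = 5.986 × 0.3606 = 2.16 km/s.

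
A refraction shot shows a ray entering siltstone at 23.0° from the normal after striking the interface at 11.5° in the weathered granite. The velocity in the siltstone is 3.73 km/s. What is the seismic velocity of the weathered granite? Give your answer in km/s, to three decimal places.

1.903 km/s

Snell's law: sin 11.5°/V₁ = sin 23.0°/V₂.
V₁ = V₂·sin 11.5°/sin 23.0° = 3.73 × 0.5102 = 1.903 km/s.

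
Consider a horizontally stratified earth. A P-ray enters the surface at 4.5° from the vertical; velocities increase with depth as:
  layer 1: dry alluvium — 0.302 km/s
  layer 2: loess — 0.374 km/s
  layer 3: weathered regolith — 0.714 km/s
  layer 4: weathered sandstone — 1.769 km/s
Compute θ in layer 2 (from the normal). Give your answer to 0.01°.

Ray parameter p = sin 4.5° / 0.302 = 2.5980e-01 s/km.
sin θ_2 = p·V_2 = 2.5980e-01 × 0.374 = 0.0972.
θ_2 = arcsin 0.0972 = 5.58°.

5.58°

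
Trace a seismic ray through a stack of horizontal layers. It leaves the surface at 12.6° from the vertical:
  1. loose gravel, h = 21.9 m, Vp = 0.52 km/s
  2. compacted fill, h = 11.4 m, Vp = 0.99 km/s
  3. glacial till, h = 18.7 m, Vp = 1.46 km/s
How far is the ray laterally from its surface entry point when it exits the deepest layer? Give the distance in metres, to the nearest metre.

p = sin θ₁/V₁ = sin 12.6°/0.52 = 4.1951e-01 s/km is conserved through the stack.
Layer 1: θ = 12.60°; offset = 21.9·tan 12.60° = 4.895 m.
Layer 2: sin θ = p·0.99 = 0.4153 → θ = 24.54°; offset = 11.4·tan 24.54° = 5.205 m.
Layer 3: sin θ = p·1.46 = 0.6125 → θ = 37.77°; offset = 18.7·tan 37.77° = 14.489 m.
Summing the layer offsets gives 24.589 m.

25 m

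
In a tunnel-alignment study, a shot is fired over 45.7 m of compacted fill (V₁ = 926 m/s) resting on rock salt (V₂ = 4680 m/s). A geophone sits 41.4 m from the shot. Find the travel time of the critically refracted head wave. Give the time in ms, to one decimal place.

θ_c = arcsin(V₁/V₂) = arcsin(926/4680) = 11.41°, cos θ_c = 0.9802.
Intercept time tᵢ = 2h cos θ_c / V₁ = 2·45.7·0.9802/926 = 0.09675 s.
t = x/V₂ + tᵢ = 41.4/4680 + 0.09675 = 0.10560 s.

105.6 ms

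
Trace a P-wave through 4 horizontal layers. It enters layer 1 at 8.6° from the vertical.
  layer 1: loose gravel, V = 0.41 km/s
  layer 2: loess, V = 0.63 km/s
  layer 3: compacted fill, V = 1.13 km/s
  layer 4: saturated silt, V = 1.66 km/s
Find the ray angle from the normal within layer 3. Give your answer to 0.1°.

24.3°

Ray parameter p = sin 8.6° / 0.41 = 3.6472e-01 s/km.
sin θ_3 = p·V_3 = 3.6472e-01 × 1.13 = 0.4121.
θ_3 = arcsin 0.4121 = 24.34°.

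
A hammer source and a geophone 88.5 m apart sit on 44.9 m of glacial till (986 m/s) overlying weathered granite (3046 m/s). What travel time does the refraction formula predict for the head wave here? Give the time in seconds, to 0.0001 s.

0.1152 s

t = x/V₂ + 2h·√(V₂²−V₁²)/(V₁V₂).
√(V₂²−V₁²) = √(3046²−986²) = 2882.0 m/s; delay term = 2·44.9·2882.0/(986·3046) = 0.08617 s.
t = 88.5/3046 + 0.08617 = 0.11523 s.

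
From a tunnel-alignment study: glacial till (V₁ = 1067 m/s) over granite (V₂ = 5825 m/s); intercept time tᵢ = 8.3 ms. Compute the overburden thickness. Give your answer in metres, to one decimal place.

4.5 m

θ_c = arcsin(1067/5825) = 10.55°; cos θ_c = 0.9831.
tᵢ = 2h cos θ_c/V₁ ⇒ h = tᵢ·V₁/(2 cos θ_c) = 0.0083·1067/(2·0.9831) = 4.50 m.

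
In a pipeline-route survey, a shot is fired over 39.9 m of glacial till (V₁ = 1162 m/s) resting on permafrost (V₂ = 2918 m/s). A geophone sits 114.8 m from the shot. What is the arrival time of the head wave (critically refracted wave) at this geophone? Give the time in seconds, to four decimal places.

θ_c = arcsin(V₁/V₂) = arcsin(1162/2918) = 23.47°, cos θ_c = 0.9173.
Intercept time tᵢ = 2h cos θ_c / V₁ = 2·39.9·0.9173/1162 = 0.06299 s.
t = x/V₂ + tᵢ = 114.8/2918 + 0.06299 = 0.10234 s.

0.1023 s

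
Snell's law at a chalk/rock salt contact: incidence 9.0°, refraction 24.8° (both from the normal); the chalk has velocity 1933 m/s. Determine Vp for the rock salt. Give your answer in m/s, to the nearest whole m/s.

5183 m/s

Snell's law: sin 9.0°/V₁ = sin 24.8°/V₂.
V₂ = V₁·sin 24.8°/sin 9.0° = 1933 × 2.6813 = 5183.01 m/s.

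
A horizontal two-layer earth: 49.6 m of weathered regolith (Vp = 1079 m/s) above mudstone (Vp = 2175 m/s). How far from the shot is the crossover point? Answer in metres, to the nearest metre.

θ_c = arcsin(1079/2175) = 29.74°, so cos θ_c = 0.8683 and tᵢ = 2h cos θ_c/V₁ = 0.0798 s.
At crossover x/V₁ = x/V₂ + tᵢ ⇒ x = tᵢ/(1/V₁ − 1/V₂) = 0.07983/(9.2678e-04 − 4.5977e-04) = 170.93 m.

171 m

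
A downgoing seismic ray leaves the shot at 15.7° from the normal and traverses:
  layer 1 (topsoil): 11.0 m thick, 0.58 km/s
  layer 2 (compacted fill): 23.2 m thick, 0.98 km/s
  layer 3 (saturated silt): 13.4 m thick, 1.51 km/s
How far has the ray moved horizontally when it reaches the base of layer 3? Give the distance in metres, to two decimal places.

28.32 m

Apply Snell's law at each interface; in layer i the horizontal offset is hᵢ·tan θᵢ.
Layer 1: θ = 15.70°; offset = 11.0·tan 15.70° = 3.0920 m.
Layer 2: sin θ = 0.98·sin 15.7°/0.58 = 0.4572, θ = 27.21°; offset = 23.2·tan 27.21° = 11.9273 m.
Layer 3: sin θ = 1.51·sin 15.7°/0.58 = 0.7045, θ = 44.79°; offset = 13.4·tan 44.79° = 13.3015 m.
Σ offsets = 28.3207 m.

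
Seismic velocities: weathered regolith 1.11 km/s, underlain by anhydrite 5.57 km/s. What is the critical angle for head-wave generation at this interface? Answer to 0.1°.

11.5°

At critical incidence the refracted ray runs along the interface (θ₂ = 90°), so sin θ_c = V₁/V₂.
θ_c = arcsin(1.11/5.57) = arcsin 0.1993 = 11.49°.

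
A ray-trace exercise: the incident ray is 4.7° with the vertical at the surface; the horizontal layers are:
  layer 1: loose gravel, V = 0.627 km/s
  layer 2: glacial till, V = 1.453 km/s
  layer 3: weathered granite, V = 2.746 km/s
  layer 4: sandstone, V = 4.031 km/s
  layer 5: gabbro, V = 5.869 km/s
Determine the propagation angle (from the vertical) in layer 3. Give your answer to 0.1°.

Snell's law across each interface conserves sin θ / V, so sin θ_3 = V_3·sin θ₁/V₁.
sin θ_3 = 2.746 × sin 4.7° / 0.627 = 0.3589.
θ_3 = 21.03° from the vertical.

21.0°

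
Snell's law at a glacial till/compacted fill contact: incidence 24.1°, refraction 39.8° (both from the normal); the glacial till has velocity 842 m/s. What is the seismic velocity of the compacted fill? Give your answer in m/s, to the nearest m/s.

1320 m/s

sin 24.1° = 0.4083; sin 39.8° = 0.6401.
V₂ = V₁·(sin θ₂/sin θ₁) = 842·(0.6401/0.4083) = 1319.94 m/s.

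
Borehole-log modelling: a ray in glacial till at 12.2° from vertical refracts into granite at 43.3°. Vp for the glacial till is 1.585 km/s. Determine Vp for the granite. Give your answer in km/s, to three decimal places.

5.144 km/s

Snell's law: sin 12.2°/V₁ = sin 43.3°/V₂.
V₂ = V₁·sin 43.3°/sin 12.2° = 1.585 × 3.2453 = 5.144 km/s.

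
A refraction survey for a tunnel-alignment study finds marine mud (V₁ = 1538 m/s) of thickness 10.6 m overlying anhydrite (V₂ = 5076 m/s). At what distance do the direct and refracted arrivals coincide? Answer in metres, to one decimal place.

29.0 m

θ_c = arcsin(1538/5076) = 17.64°, so cos θ_c = 0.9530 and tᵢ = 2h cos θ_c/V₁ = 0.0131 s.
At crossover x/V₁ = x/V₂ + tᵢ ⇒ x = tᵢ/(1/V₁ − 1/V₂) = 0.01314/(6.5020e-04 − 1.9701e-04) = 28.99 m.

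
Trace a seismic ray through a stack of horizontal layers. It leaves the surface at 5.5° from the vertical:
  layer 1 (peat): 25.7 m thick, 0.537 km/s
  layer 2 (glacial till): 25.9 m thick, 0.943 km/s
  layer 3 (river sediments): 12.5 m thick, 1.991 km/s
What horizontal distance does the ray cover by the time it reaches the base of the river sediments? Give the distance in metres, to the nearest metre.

12 m

p = sin θ₁/V₁ = sin 5.5°/0.537 = 1.7848e-01 s/km is conserved through the stack.
Layer 1: θ = 5.50°; offset = 25.7·tan 5.50° = 2.475 m.
Layer 2: sin θ = p·0.943 = 0.1683 → θ = 9.69°; offset = 25.9·tan 9.69° = 4.422 m.
Layer 3: sin θ = p·1.991 = 0.3554 → θ = 20.82°; offset = 12.5·tan 20.82° = 4.752 m.
Summing the layer offsets gives 11.649 m.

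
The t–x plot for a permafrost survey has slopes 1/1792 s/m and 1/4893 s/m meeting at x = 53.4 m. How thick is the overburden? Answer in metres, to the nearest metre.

18 m

x_cross = 2h·√((V₂+V₁)/(V₂−V₁)) → h = x_cross / (2·√((V₂+V₁)/(V₂−V₁))).
√((V₂+V₁)/(V₂−V₁)) = √((4893+1792)/(4893−1792)) = 1.4682.
h = 53.4 / (2·1.4682) = 18.18 m.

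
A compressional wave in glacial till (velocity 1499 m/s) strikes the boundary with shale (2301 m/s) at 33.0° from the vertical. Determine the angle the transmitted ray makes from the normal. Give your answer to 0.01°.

56.72°

Snell's law: sin θ₂ = (V₂/V₁)·sin θ₁ = (2301/1499)·sin 33.0° = 0.8360.
θ₂ = arcsin 0.8360 = 56.72° from the normal.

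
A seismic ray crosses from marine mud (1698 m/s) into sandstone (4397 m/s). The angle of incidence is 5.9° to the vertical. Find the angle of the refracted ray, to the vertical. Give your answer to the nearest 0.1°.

sin θ₁/V₁ = sin θ₂/V₂ ⇒ sin θ₂ = 4397·sin 5.9°/1698 = 4397·0.1028/1698 = 0.2662.
θ₂ = sin⁻¹(0.2662) = 15.44° (from vertical).

15.4°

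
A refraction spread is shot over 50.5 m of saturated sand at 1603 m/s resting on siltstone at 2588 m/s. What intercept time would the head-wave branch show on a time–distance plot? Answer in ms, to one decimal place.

tᵢ = 2h·√(V₂²−V₁²)/(V₁V₂).
√(V₂²−V₁²) = √(2588²−1603²) = 2031.8 m/s.
tᵢ = 2·50.5·2031.8/(1603·2588) = 0.04947 s.

49.5 ms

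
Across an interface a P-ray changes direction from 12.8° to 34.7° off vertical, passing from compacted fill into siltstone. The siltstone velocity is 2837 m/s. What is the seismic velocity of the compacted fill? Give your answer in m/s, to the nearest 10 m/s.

1100 m/s

Snell's law: sin 12.8°/V₁ = sin 34.7°/V₂.
V₁ = V₂·sin 12.8°/sin 34.7° = 2837 × 0.3892 = 1104.09 m/s.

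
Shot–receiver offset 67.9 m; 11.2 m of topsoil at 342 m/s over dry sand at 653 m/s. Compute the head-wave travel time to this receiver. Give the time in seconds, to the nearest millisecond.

0.160 s

θ_c = arcsin(V₁/V₂) = arcsin(342/653) = 31.58°, cos θ_c = 0.8519.
Intercept time tᵢ = 2h cos θ_c / V₁ = 2·11.2·0.8519/342 = 0.05580 s.
t = x/V₂ + tᵢ = 67.9/653 + 0.05580 = 0.15978 s.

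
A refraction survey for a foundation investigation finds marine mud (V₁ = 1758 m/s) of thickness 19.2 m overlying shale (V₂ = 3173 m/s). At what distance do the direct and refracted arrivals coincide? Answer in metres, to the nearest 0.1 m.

x_cross = 2h·√((V₂+V₁)/(V₂−V₁)).
(V₂+V₁)/(V₂−V₁) = (3173+1758)/(3173−1758) = 3.4848; √ = 1.8668.
x_cross = 2·19.2·1.8668 = 71.68 m.

71.7 m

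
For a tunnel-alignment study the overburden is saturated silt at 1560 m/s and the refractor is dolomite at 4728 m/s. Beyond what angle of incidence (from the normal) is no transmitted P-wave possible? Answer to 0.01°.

19.27°

Critical incidence: sin θ_c = V₁/V₂ = 1560/4728 = 0.3299.
θ_c = arcsin 0.3299 = 19.27°.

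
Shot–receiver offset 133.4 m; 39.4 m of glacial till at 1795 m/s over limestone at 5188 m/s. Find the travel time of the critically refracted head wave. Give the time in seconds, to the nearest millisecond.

θ_c = arcsin(V₁/V₂) = arcsin(1795/5188) = 20.24°, cos θ_c = 0.9382.
Intercept time tᵢ = 2h cos θ_c / V₁ = 2·39.4·0.9382/1795 = 0.04119 s.
t = x/V₂ + tᵢ = 133.4/5188 + 0.04119 = 0.06690 s.

0.067 s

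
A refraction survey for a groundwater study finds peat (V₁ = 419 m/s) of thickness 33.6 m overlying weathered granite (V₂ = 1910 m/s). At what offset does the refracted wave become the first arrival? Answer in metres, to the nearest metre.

θ_c = arcsin(419/1910) = 12.67°, so cos θ_c = 0.9756 and tᵢ = 2h cos θ_c/V₁ = 0.1565 s.
At crossover x/V₁ = x/V₂ + tᵢ ⇒ x = tᵢ/(1/V₁ − 1/V₂) = 0.15648/(2.3866e-03 − 5.2356e-04) = 83.99 m.

84 m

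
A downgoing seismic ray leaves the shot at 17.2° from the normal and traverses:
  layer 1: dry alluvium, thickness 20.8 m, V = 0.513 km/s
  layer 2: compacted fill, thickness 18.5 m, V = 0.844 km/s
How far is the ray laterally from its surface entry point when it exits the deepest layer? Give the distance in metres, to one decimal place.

16.7 m

Ray parameter p = sin 17.2° / 0.513 km/s = 5.7643e-01 s/km.
Layer 1: θ = 17.20°; offset = 20.8·tan 17.20° = 6.439 m.
Layer 2: sin θ = p·0.844 = 0.4865 → θ = 29.11°; offset = 18.5·tan 29.11° = 10.302 m.
Summing the layer offsets gives 16.740 m.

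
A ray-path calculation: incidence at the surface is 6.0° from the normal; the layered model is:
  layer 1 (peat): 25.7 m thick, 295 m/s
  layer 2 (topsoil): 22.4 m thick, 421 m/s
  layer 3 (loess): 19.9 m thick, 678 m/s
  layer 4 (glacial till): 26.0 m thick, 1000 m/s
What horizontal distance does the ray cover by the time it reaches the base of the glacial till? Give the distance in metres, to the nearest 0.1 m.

Apply Snell's law at each interface; in layer i the horizontal offset is hᵢ·tan θᵢ.
Layer 1: θ = 6.00°; offset = 25.7·tan 6.00° = 2.701 m.
Layer 2: sin θ = 421·sin 6.0°/295 = 0.1492, θ = 8.58°; offset = 22.4·tan 8.58° = 3.379 m.
Layer 3: sin θ = 678·sin 6.0°/295 = 0.2402, θ = 13.90°; offset = 19.9·tan 13.90° = 4.925 m.
Layer 4: sin θ = 1000·sin 6.0°/295 = 0.3543, θ = 20.75°; offset = 26.0·tan 20.75° = 9.852 m.
Summing the layer offsets gives 20.857 m.

20.9 m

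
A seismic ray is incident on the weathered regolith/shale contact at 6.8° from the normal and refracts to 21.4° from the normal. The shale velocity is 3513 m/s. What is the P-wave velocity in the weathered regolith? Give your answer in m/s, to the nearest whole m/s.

sin 6.8° = 0.1184; sin 21.4° = 0.3649.
V₁ = V₂·(sin θ₁/sin θ₂) = 3513·(0.1184/0.3649) = 1139.98 m/s.

1140 m/s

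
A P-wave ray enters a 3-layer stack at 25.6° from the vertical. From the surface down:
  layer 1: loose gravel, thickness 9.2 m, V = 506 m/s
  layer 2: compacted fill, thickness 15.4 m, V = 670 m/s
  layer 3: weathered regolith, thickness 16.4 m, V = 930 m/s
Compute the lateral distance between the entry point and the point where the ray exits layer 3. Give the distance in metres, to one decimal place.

Apply Snell's law at each interface; in layer i the horizontal offset is hᵢ·tan θᵢ.
Layer 1: θ = 25.60°; offset = 9.2·tan 25.60° = 4.408 m.
Layer 2: sin θ = 670·sin 25.6°/506 = 0.5721, θ = 34.90°; offset = 15.4·tan 34.90° = 10.743 m.
Layer 3: sin θ = 930·sin 25.6°/506 = 0.7941, θ = 52.58°; offset = 16.4·tan 52.58° = 21.431 m.
Summing the layer offsets gives 36.582 m.

36.6 m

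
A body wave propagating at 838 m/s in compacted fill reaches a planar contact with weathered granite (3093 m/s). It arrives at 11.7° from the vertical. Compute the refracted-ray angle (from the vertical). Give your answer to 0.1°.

sin θ₁/V₁ = sin θ₂/V₂ ⇒ sin θ₂ = 3093·sin 11.7°/838 = 3093·0.2028/838 = 0.7485.
θ₂ = arcsin 0.7485 = 48.46° from the normal.

48.5°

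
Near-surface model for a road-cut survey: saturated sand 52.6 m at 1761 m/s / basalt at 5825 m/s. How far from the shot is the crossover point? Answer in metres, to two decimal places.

x_cross = 2h·√((V₂+V₁)/(V₂−V₁)).
(V₂+V₁)/(V₂−V₁) = (5825+1761)/(5825−1761) = 1.8666; √ = 1.3662.
x_cross = 2·52.6·1.3662 = 143.73 m.

143.73 m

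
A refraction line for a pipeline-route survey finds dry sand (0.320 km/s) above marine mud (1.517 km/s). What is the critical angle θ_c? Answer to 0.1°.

Critical incidence: sin θ_c = V₁/V₂ = 0.320/1.517 = 0.2109.
θ_c = arcsin 0.2109 = 12.18°.

12.2°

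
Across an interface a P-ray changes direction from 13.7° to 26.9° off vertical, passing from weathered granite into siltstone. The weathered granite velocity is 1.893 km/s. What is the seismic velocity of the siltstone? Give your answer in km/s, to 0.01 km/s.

sin 13.7° = 0.2368; sin 26.9° = 0.4524.
V₂ = V₁·(sin θ₂/sin θ₁) = 1.893·(0.4524/0.2368) = 3.62 km/s.

3.62 km/s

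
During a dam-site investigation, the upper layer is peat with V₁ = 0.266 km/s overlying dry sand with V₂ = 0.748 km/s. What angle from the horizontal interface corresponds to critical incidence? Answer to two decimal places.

Critical incidence: sin θ_c = V₁/V₂ = 0.266/0.748 = 0.3556.
θ_c = arcsin 0.3556 = 20.83°.
Measured from the interface: 90° − 20.83° = 69.17°.

69.17°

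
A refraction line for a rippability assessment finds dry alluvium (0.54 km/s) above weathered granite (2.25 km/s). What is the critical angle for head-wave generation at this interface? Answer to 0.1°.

13.9°

At critical incidence the refracted ray runs along the interface (θ₂ = 90°), so sin θ_c = V₁/V₂.
θ_c = arcsin(0.54/2.25) = arcsin 0.2400 = 13.89°.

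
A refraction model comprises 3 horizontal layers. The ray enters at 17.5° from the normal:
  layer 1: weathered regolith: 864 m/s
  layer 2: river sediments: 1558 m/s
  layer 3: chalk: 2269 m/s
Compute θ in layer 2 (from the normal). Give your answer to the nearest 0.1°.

32.8°

Ray parameter p = sin 17.5° / 864 = 3.4804e-04 s/m.
sin θ_2 = p·V_2 = 3.4804e-04 × 1558 = 0.5422.
θ_2 = 32.84° from the vertical.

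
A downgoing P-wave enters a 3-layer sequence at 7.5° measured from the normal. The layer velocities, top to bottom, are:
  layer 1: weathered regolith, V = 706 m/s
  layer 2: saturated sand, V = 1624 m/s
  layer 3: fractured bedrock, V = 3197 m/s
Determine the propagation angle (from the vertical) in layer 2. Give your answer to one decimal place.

Ray parameter p = sin 7.5° / 706 = 1.8488e-04 s/m.
sin θ_2 = p·V_2 = 1.8488e-04 × 1624 = 0.3002.
θ_2 = arcsin 0.3002 = 17.47°.

17.5°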